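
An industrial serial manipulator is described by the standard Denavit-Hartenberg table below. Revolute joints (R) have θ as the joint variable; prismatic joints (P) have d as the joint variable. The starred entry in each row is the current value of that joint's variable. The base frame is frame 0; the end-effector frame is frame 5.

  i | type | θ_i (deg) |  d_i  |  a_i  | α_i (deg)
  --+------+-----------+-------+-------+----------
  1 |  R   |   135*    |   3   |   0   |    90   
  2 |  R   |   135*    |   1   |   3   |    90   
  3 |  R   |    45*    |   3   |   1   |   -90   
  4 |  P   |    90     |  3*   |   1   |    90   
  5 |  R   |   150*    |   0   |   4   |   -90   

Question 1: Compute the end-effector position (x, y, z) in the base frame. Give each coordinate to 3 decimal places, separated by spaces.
after link 1: o_1 = (0.0000, 0.0000, 3.0000)
after link 2: o_2 = (2.2071, -0.7929, 5.1213)
after link 3: o_3 = (1.5607, 0.8536, 7.7426)
after link 4: o_4 = (2.5000, 2.9142, 5.5355)
after link 5: o_5 = (1.0608, 6.3534, 6.9850)

1.061 6.353 6.985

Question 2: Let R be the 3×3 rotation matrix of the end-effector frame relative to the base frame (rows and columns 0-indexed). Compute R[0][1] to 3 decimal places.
End-effector y-axis (col 1 of R) = (-0.8536,-0.1464,-0.5000)
R[0][1] = -0.8536

-0.854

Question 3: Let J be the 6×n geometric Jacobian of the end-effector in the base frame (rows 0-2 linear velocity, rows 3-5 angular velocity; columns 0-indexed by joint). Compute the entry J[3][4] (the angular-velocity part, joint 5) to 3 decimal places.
axis z_4 = (0.8536,0.1464,0.5000); lever o_n−o_4 = (-1.4392,3.4392,1.4495)
cross product → J_v[:, 4] = (-1.5073,-1.9568,3.1463)
J_ω[:, 4] = z_4
entry J[3][4] = 0.8536

0.854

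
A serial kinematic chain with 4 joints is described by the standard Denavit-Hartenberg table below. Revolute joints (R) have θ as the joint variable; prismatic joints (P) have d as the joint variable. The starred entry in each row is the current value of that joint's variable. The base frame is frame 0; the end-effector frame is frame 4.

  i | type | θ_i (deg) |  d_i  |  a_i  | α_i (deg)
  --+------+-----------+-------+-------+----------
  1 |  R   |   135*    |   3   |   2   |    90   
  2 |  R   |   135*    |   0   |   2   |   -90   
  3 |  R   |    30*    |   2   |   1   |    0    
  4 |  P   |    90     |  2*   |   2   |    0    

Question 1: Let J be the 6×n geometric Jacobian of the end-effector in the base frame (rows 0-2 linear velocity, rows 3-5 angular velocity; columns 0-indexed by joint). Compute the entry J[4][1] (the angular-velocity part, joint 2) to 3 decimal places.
axis z_1 = (0.7071,0.7071,0.0000); lever o_n−o_1 = (1.3547,-4.5113,-1.5089)
cross product → J_v[:, 1] = (-1.0670,1.0670,-4.1479)
J_ω[:, 1] = z_1
entry J[4][1] = 0.7071

0.707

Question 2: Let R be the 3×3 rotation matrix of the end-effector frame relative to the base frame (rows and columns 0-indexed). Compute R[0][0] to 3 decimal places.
End-effector x-axis (col 0 of R) = (-0.8624,-0.3624,-0.3536)
R[0][0] = -0.8624

-0.862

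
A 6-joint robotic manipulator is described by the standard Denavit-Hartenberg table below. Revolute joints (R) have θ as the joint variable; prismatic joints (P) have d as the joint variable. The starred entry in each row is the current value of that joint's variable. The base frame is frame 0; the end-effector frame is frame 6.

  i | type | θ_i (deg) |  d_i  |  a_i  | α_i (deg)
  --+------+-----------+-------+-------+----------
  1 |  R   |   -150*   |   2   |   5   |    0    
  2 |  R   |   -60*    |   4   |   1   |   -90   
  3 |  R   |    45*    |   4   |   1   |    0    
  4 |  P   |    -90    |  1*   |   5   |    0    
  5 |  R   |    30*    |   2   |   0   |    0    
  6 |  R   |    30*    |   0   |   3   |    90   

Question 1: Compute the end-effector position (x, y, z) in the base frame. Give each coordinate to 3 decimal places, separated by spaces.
-14.880 -4.492 8.052

after link 1: o_1 = (-4.3301, -2.5000, 2.0000)
after link 2: o_2 = (-5.1962, -2.0000, 6.0000)
after link 3: o_3 = (-7.8085, -5.1105, 5.2929)
after link 4: o_4 = (-11.3704, -4.2088, 8.8284)
after link 5: o_5 = (-12.3704, -5.9409, 8.8284)
after link 6: o_6 = (-14.8799, -4.4920, 8.0520)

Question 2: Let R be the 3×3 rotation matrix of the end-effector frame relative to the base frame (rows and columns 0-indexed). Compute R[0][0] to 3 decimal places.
End-effector x-axis (col 0 of R) = (-0.8365,0.4830,-0.2588)
R[0][0] = -0.8365

-0.837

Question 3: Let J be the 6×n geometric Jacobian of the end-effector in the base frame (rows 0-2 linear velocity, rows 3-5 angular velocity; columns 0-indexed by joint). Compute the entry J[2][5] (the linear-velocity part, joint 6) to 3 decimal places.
axis z_5 = (-0.5000,-0.8660,0.0000); lever o_n−o_5 = (-2.5095,1.4489,-0.7765)
cross product → J_v[:, 5] = (0.6724,-0.3882,-2.8978)
J_ω[:, 5] = z_5
entry J[2][5] = -2.8978

-2.898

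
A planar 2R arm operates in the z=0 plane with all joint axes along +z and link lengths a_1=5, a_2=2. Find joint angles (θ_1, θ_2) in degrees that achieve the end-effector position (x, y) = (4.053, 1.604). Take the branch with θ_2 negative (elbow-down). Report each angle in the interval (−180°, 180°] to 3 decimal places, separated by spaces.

45.005 -120.001

cos θ_2 = (18.9996−5²−2²)/(2·5·2) = -0.5000; θ_2 = -120.0012° (elbow-down)
β = atan2(1.6040,4.0530) = 21.5915°; ψ = atan2(-1.7320,4.0000) = -23.4132°
θ_1 = β − ψ = 45.0047°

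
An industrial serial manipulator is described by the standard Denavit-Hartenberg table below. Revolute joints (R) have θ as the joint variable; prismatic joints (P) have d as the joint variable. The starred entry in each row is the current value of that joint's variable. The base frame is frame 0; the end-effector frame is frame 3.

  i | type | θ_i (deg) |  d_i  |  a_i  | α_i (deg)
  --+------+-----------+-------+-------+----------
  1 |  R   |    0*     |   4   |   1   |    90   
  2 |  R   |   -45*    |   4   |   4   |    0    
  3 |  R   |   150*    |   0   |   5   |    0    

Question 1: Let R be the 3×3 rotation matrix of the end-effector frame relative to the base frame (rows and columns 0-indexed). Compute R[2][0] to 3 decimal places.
End-effector x-axis (col 0 of R) = (-0.2588,0.0000,0.9659)
R[2][0] = 0.9659

0.966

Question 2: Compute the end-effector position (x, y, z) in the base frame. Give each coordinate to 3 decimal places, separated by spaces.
after link 1: o_1 = (1.0000, 0.0000, 4.0000)
after link 2: o_2 = (3.8284, -4.0000, 1.1716)
after link 3: o_3 = (2.5343, -4.0000, 6.0012)

2.534 -4.000 6.001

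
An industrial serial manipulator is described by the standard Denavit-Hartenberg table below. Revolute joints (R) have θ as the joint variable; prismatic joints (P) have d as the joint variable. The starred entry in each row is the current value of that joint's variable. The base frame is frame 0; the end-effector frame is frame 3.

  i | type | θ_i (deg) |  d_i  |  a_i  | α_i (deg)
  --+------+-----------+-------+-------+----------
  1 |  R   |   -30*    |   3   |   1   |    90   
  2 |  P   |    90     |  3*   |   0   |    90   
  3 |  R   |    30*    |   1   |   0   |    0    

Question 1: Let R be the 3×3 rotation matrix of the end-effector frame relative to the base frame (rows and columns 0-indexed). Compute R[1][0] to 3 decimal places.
End-effector x-axis (col 0 of R) = (-0.2500,-0.4330,0.8660)
R[1][0] = -0.4330

-0.433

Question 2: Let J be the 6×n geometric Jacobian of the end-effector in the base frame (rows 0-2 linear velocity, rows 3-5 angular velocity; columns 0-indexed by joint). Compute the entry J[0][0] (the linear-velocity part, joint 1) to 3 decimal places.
axis z_0 = ẑ; lever o_n−o_0 = (0.2321,-3.5981,3.0000)
cross product → J_v[:, 0] = (3.5981,0.2321,-0.0000)
J_ω[:, 0] = z_0
entry J[0][0] = 3.5981

3.598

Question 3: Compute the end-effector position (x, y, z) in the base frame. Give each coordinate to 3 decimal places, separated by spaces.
0.232 -3.598 3.000

after link 1: o_1 = (0.8660, -0.5000, 3.0000)
after link 2: o_2 = (-0.6340, -3.0981, 3.0000)
after link 3: o_3 = (0.2321, -3.5981, 3.0000)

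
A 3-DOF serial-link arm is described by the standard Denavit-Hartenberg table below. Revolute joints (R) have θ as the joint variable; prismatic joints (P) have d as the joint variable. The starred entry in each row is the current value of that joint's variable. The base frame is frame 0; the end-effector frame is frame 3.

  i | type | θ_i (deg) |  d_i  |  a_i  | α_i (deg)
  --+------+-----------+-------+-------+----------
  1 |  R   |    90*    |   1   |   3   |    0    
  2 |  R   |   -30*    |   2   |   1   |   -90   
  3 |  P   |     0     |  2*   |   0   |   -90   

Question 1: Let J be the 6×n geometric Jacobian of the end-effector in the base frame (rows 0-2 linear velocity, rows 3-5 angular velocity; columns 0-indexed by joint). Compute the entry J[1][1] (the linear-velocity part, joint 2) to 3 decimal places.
axis z_1 = (0.0000,0.0000,1.0000); lever o_n−o_1 = (-1.2321,1.8660,2.0000)
cross product → J_v[:, 1] = (-1.8660,-1.2321,0.0000)
J_ω[:, 1] = z_1
entry J[1][1] = -1.2321

-1.232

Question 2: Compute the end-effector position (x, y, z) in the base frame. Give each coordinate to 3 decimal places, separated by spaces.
-1.232 4.866 3.000

after link 1: o_1 = (0.0000, 3.0000, 1.0000)
after link 2: o_2 = (0.5000, 3.8660, 3.0000)
after link 3: o_3 = (-1.2321, 4.8660, 3.0000)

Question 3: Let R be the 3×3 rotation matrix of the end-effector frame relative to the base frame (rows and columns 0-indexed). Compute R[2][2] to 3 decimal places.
-1.000

End-effector z-axis (col 2 of R) = (-0.0000,0.0000,-1.0000)
R[2][2] = -1.0000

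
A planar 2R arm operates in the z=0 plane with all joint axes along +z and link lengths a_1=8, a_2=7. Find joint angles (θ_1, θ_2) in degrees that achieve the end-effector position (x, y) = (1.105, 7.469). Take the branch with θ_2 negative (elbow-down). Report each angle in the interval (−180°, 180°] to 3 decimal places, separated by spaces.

134.996 -119.996

cos θ_2 = (57.0070−8²−7²)/(2·8·7) = -0.4999; θ_2 = -119.9959° (elbow-down)
β = atan2(7.4690,1.1050) = 81.5844°; ψ = atan2(-6.0624,4.5004) = -53.4117°
θ_1 = β − ψ = 134.9961°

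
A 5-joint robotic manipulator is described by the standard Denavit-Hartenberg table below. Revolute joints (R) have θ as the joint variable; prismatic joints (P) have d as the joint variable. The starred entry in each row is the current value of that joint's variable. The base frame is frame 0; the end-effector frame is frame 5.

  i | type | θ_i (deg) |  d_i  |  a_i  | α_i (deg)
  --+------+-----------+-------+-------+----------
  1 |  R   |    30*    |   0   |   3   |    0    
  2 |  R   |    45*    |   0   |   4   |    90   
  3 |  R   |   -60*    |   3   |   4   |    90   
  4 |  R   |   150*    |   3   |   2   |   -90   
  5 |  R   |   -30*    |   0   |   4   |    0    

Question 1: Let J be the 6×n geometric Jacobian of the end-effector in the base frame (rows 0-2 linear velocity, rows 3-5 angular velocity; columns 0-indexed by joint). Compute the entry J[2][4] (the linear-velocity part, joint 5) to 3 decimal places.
3.232

axis z_4 = (-0.9012,-0.0173,0.4330); lever o_n−o_4 = (0.8365,-3.5702,1.5981)
cross product → J_v[:, 4] = (1.5182,1.8024,3.2321)
J_ω[:, 4] = z_4
entry J[2][4] = 3.2321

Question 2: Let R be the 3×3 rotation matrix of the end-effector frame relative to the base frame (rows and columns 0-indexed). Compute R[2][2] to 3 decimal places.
0.433

End-effector z-axis (col 2 of R) = (-0.9012,-0.0173,0.4330)
R[2][2] = 0.4330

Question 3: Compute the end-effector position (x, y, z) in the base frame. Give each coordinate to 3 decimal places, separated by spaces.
after link 1: o_1 = (2.5981, 1.5000, 0.0000)
after link 2: o_2 = (3.6334, 5.3637, 0.0000)
after link 3: o_3 = (7.0488, 6.5191, -3.4641)
after link 4: o_4 = (7.1181, 2.9142, -3.4641)
after link 5: o_5 = (7.9546, -0.6560, -1.8660)

7.955 -0.656 -1.866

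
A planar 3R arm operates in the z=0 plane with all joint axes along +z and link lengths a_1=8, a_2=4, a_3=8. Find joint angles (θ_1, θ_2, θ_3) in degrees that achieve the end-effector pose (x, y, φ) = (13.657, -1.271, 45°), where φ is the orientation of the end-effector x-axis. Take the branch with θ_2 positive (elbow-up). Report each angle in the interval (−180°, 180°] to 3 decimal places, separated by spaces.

-59.999 60.003 44.996

wrist centre = target − a_3·(cos φ, sin φ) = (8.0001, -6.9279)
cos θ_2 = (111.9975−8²−4²)/(2·8·4) = 0.5000; θ_2 = 60.0026° (elbow-up)
β = atan2(-6.9279,8.0001) = -40.8914°; ψ = atan2(3.4642,9.9998) = 19.1073°
θ_1 = β − ψ = -59.9988°
θ_3 = φ − θ_1 − θ_2 = 44.9962° (wrapped to (-180°,180°])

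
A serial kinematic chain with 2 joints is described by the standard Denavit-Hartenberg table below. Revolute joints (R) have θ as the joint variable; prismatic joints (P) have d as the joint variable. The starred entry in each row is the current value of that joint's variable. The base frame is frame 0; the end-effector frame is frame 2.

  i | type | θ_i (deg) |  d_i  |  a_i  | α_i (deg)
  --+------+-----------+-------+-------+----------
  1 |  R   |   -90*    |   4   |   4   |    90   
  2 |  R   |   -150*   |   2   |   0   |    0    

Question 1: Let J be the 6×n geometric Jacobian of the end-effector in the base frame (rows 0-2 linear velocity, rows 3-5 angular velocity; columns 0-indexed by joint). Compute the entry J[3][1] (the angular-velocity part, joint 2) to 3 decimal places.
-1.000

axis z_1 = (-1.0000,-0.0000,0.0000); lever o_n−o_1 = (-2.0000,0.0000,0.0000)
cross product → J_v[:, 1] = (-0.0000,-0.0000,-0.0000)
J_ω[:, 1] = z_1
entry J[3][1] = -1.0000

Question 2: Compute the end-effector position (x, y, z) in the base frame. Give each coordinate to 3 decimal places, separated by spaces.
after link 1: o_1 = (0.0000, -4.0000, 4.0000)
after link 2: o_2 = (-2.0000, -4.0000, 4.0000)

-2.000 -4.000 4.000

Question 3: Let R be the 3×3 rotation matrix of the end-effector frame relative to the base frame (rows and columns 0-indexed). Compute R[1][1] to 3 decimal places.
-0.500

End-effector y-axis (col 1 of R) = (-0.0000,-0.5000,-0.8660)
R[1][1] = -0.5000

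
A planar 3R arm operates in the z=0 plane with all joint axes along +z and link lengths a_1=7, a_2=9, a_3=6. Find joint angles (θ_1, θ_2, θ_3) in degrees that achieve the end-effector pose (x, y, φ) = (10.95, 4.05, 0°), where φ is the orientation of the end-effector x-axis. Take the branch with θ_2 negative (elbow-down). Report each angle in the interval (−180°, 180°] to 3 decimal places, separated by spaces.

wrist centre = target − a_3·(cos φ, sin φ) = (4.9500, 4.0500)
cos θ_2 = (40.9050−7²−9²)/(2·7·9) = -0.7071; θ_2 = -134.9997° (elbow-down)
β = atan2(4.0500,4.9500) = 39.2894°; ψ = atan2(-6.3640,0.6361) = -84.2923°
θ_1 = β − ψ = 123.5817°
θ_3 = φ − θ_1 − θ_2 = 11.4180° (wrapped to (-180°,180°])

123.582 -135.000 11.418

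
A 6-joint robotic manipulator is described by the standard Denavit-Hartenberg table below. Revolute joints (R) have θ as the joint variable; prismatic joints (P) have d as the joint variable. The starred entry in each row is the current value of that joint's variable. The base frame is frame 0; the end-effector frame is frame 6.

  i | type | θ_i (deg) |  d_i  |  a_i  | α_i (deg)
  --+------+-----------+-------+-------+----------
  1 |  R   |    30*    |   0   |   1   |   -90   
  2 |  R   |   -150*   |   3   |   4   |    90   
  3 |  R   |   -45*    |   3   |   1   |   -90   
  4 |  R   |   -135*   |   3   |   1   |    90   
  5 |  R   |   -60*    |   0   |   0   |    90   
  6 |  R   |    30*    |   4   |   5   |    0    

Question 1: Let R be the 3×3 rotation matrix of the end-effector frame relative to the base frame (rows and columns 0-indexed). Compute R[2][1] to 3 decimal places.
End-effector y-axis (col 1 of R) = (0.0360,0.7300,0.6825)
R[2][1] = 0.6825

0.683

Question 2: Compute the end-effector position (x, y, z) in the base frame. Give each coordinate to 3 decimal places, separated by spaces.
after link 1: o_1 = (0.8660, 0.5000, 0.0000)
after link 2: o_2 = (-3.6340, 1.3660, 2.0000)
after link 3: o_3 = (-5.1098, -0.3025, -0.2445)
after link 4: o_4 = (-7.9426, 1.0888, -0.0462)
after link 5: o_5 = (-7.9426, 1.0888, -0.0462)
after link 6: o_6 = (-1.5470, 0.7798, -0.0530)

-1.547 0.780 -0.053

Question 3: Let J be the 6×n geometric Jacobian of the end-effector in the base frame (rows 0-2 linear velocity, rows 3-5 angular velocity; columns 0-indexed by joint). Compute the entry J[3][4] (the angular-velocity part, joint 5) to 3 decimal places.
axis z_4 = (0.4312,0.8263,0.3624); lever o_n−o_4 = (6.3957,-0.3089,-0.0067)
cross product → J_v[:, 4] = (0.1064,2.3205,-5.4179)
J_ω[:, 4] = z_4
entry J[3][4] = 0.4312

0.431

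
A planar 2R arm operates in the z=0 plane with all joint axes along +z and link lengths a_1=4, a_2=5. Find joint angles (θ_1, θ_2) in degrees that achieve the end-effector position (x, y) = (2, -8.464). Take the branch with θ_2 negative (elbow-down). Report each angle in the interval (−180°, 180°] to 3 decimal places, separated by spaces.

cos θ_2 = (75.6393−4²−5²)/(2·4·5) = 0.8660; θ_2 = -30.0049° (elbow-down)
β = atan2(-8.4640,2.0000) = -76.7052°; ψ = atan2(-2.5004,8.3299) = -16.7081°
θ_1 = β − ψ = -59.9971°

-59.997 -30.005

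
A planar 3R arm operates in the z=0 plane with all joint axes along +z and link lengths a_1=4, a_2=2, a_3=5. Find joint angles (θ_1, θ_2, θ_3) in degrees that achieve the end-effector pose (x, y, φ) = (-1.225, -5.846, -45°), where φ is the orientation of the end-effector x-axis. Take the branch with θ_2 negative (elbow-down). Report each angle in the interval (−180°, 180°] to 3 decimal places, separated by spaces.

wrist centre = target − a_3·(cos φ, sin φ) = (-4.7605, -2.3105)
cos θ_2 = (28.0009−4²−2²)/(2·4·2) = 0.5001; θ_2 = -59.9961° (elbow-down)
β = atan2(-2.3105,-4.7605) = -154.1110°; ψ = atan2(-1.7320,5.0001) = -19.1055°
θ_1 = β − ψ = -135.0055°
θ_3 = φ − θ_1 − θ_2 = 150.0016° (wrapped to (-180°,180°])

-135.005 -59.996 150.002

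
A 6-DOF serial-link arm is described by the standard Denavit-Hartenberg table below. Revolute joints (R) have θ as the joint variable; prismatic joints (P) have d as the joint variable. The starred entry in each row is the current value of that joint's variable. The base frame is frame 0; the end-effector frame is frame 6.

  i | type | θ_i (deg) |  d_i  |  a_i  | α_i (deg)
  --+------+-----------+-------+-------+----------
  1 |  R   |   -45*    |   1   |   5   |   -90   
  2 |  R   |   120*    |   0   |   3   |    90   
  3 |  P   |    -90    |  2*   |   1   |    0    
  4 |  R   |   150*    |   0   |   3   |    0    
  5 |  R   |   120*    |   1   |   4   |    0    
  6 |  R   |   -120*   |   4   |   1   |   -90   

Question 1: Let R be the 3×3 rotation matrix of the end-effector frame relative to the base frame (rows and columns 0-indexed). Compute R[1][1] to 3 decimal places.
0.612

End-effector y-axis (col 1 of R) = (-0.6124,0.6124,0.5000)
R[1][1] = 0.6124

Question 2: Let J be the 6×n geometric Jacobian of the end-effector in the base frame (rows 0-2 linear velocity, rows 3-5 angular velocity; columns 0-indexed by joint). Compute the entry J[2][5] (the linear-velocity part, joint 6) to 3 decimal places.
axis z_5 = (0.6124,-0.6124,-0.5000); lever o_n−o_5 = (2.8851,-1.6603,-2.4330)
cross product → J_v[:, 5] = (0.6597,0.0474,0.7500)
J_ω[:, 5] = z_5
entry J[2][5] = 0.7500

0.750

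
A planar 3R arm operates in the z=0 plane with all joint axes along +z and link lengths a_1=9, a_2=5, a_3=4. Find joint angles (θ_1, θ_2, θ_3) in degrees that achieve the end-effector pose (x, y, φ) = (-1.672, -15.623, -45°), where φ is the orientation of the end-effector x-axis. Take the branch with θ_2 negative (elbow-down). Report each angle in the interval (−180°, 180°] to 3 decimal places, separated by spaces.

-98.763 -29.984 83.746

wrist centre = target − a_3·(cos φ, sin φ) = (-4.5004, -12.7946)
cos θ_2 = (183.9549−9²−5²)/(2·9·5) = 0.8662; θ_2 = -29.9839° (elbow-down)
β = atan2(-12.7946,-4.5004) = -109.3791°; ψ = atan2(-2.4988,13.3308) = -10.6165°
θ_1 = β − ψ = -98.7625°
θ_3 = φ − θ_1 − θ_2 = 83.7464° (wrapped to (-180°,180°])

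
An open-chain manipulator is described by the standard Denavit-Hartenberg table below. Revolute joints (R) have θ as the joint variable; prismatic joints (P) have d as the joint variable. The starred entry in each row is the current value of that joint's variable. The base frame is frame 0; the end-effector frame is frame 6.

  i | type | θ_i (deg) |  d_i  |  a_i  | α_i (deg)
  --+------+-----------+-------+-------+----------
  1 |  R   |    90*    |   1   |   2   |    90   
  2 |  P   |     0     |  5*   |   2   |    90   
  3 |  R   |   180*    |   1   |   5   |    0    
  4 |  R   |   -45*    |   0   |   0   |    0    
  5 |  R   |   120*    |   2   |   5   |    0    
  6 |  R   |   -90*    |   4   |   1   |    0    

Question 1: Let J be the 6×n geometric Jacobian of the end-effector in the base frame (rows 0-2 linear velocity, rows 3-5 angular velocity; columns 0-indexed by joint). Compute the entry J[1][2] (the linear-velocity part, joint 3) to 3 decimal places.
axis z_2 = (0.0000,-0.0000,-1.0000); lever o_n−o_2 = (-4.5708,-7.2600,-7.0000)
cross product → J_v[:, 2] = (-7.2600,4.5708,-0.0000)
J_ω[:, 2] = z_2
entry J[1][2] = 4.5708

4.571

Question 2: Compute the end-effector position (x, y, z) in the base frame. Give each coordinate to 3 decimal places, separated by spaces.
after link 1: o_1 = (0.0000, 2.0000, 1.0000)
after link 2: o_2 = (5.0000, 4.0000, 1.0000)
after link 3: o_3 = (5.0000, -1.0000, 0.0000)
after link 4: o_4 = (5.0000, -1.0000, 0.0000)
after link 5: o_5 = (0.1704, -2.2941, -2.0000)
after link 6: o_6 = (0.4292, -3.2600, -6.0000)

0.429 -3.260 -6.000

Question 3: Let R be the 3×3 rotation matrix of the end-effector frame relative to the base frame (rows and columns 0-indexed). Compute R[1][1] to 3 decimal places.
-0.259

End-effector y-axis (col 1 of R) = (-0.9659,-0.2588,-0.0000)
R[1][1] = -0.2588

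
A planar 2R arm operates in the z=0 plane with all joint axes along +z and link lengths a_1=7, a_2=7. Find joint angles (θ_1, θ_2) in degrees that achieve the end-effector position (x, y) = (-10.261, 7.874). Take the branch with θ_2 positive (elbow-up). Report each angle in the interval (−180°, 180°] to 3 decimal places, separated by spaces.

119.995 45.007

cos θ_2 = (167.2880−7²−7²)/(2·7·7) = 0.7070; θ_2 = 45.0070° (elbow-up)
β = atan2(7.8740,-10.2610) = 142.4984°; ψ = atan2(4.9504,11.9491) = 22.5035°
θ_1 = β − ψ = 119.9949°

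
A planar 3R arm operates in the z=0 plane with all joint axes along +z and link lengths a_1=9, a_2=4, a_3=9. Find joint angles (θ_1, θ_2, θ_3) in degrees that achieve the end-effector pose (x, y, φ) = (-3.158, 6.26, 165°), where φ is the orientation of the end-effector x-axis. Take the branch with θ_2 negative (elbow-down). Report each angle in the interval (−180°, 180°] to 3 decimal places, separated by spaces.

60.001 -134.998 -120.002

wrist centre = target − a_3·(cos φ, sin φ) = (5.5353, 3.9306)
cos θ_2 = (46.0897−9²−4²)/(2·9·4) = -0.7071; θ_2 = -134.9984° (elbow-down)
β = atan2(3.9306,5.5353) = 35.3785°; ψ = atan2(-2.8285,6.1717) = -24.6223°
θ_1 = β − ψ = 60.0008°
θ_3 = φ − θ_1 − θ_2 = -120.0024° (wrapped to (-180°,180°])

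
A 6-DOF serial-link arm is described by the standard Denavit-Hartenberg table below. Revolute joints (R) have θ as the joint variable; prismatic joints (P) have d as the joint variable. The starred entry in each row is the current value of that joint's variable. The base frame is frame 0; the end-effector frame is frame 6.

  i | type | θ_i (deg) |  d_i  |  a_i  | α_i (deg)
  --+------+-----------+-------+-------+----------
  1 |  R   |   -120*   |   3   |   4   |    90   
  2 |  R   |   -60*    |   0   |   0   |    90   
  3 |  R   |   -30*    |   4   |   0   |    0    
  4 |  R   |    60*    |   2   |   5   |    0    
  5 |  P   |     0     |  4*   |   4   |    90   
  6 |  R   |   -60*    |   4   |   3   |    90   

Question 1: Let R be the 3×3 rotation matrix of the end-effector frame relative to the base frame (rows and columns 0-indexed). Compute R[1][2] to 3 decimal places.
-0.267

End-effector z-axis (col 2 of R) = (0.3460,-0.2667,0.8995)
R[1][2] = -0.2667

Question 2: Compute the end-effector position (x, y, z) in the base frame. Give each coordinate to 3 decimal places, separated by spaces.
-3.115 -1.823 -10.308

after link 1: o_1 = (-2.0000, -3.4641, 3.0000)
after link 2: o_2 = (-2.0000, -3.4641, 3.0000)
after link 3: o_3 = (-0.2679, -0.4641, 1.0000)
after link 4: o_4 = (-2.6495, 0.4109, -3.7500)
after link 5: o_5 = (-3.5155, 2.9109, -8.7500)
after link 6: o_6 = (-3.1148, -1.8232, -10.3080)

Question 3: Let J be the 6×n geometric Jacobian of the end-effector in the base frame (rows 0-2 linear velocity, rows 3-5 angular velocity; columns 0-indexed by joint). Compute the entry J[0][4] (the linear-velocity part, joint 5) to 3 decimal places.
0.433

prismatic axis z_4 = (0.4330,0.7500,-0.5000)
J_v[:, 4] = z_4; J_ω[:, 4] = (0,0,0)
entry J[0][4] = 0.4330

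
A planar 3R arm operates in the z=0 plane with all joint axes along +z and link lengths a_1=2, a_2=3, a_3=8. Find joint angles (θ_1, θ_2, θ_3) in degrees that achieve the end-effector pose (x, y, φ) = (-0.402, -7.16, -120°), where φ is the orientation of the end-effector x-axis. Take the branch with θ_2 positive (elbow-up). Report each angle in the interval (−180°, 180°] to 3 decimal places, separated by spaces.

-59.998 90.003 -150.005

wrist centre = target − a_3·(cos φ, sin φ) = (3.5980, -0.2318)
cos θ_2 = (12.9993−2²−3²)/(2·2·3) = -0.0001; θ_2 = 90.0032° (elbow-up)
β = atan2(-0.2318,3.5980) = -3.6861°; ψ = atan2(3.0000,1.9998) = 56.3121°
θ_1 = β − ψ = -59.9983°
θ_3 = φ − θ_1 − θ_2 = -150.0049° (wrapped to (-180°,180°])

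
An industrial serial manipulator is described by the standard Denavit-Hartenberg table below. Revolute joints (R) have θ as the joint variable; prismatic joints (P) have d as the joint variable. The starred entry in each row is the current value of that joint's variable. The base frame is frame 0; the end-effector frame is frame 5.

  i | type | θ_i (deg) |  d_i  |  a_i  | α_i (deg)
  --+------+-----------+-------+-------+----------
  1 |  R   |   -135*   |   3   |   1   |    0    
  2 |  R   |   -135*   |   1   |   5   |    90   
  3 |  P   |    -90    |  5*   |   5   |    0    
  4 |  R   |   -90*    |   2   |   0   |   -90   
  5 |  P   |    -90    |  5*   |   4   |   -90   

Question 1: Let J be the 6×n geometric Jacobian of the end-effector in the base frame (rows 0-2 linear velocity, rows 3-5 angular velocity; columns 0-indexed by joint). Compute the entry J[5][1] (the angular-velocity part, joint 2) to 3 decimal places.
axis z_1 = (0.0000,0.0000,1.0000); lever o_n−o_1 = (11.0000,5.0000,-9.0000)
cross product → J_v[:, 1] = (-5.0000,11.0000,0.0000)
J_ω[:, 1] = z_1
entry J[5][1] = 1.0000

1.000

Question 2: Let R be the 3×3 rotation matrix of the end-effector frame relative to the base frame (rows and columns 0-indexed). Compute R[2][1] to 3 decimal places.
1.000

End-effector y-axis (col 1 of R) = (-0.0000,-0.0000,1.0000)
R[2][1] = 1.0000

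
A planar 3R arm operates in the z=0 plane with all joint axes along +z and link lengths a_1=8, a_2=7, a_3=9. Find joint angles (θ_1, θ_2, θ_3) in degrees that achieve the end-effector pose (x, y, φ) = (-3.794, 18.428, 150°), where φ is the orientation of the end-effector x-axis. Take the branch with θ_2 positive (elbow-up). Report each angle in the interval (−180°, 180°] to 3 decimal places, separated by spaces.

59.997 30.004 59.999

wrist centre = target − a_3·(cos φ, sin φ) = (4.0002, 13.9280)
cos θ_2 = (209.9910−8²−7²)/(2·8·7) = 0.8660; θ_2 = 30.0039° (elbow-up)
β = atan2(13.9280,4.0002) = 73.9755°; ψ = atan2(3.5004,14.0619) = 13.9784°
θ_1 = β − ψ = 59.9971°
θ_3 = φ − θ_1 − θ_2 = 59.9990° (wrapped to (-180°,180°])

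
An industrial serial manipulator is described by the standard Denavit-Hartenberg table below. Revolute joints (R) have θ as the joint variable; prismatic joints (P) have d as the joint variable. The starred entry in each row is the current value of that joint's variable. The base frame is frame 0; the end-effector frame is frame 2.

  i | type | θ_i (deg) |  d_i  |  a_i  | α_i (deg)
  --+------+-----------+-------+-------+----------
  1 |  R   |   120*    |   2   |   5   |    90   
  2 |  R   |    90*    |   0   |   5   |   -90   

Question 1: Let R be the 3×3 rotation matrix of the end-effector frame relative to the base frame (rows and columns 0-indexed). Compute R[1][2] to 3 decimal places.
End-effector z-axis (col 2 of R) = (0.5000,-0.8660,0.0000)
R[1][2] = -0.8660

-0.866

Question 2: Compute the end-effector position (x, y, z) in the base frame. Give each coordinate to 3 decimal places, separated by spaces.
after link 1: o_1 = (-2.5000, 4.3301, 2.0000)
after link 2: o_2 = (-2.5000, 4.3301, 7.0000)

-2.500 4.330 7.000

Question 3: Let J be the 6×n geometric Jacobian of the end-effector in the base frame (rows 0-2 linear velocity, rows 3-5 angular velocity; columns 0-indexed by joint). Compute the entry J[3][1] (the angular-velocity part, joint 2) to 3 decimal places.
0.866

axis z_1 = (0.8660,0.5000,0.0000); lever o_n−o_1 = (-0.0000,0.0000,5.0000)
cross product → J_v[:, 1] = (2.5000,-4.3301,0.0000)
J_ω[:, 1] = z_1
entry J[3][1] = 0.8660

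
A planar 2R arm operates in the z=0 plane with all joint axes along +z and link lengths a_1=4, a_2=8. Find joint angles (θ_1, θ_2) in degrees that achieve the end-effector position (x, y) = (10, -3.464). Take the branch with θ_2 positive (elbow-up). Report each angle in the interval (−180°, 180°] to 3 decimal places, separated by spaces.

cos θ_2 = (111.9993−4²−8²)/(2·4·8) = 0.5000; θ_2 = 60.0007° (elbow-up)
β = atan2(-3.4640,10.0000) = -19.1061°; ψ = atan2(6.9283,7.9999) = 40.8939°
θ_1 = β − ψ = -60.0000°

-60.000 60.001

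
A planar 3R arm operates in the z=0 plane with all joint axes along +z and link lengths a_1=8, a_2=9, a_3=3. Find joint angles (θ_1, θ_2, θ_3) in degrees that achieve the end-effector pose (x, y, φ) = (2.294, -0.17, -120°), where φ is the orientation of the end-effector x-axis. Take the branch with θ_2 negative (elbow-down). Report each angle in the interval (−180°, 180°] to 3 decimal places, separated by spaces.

120.002 -150.002 -90.000

wrist centre = target − a_3·(cos φ, sin φ) = (3.7940, 2.4281)
cos θ_2 = (20.2900−8²−9²)/(2·8·9) = -0.8660; θ_2 = -150.0019° (elbow-down)
β = atan2(2.4281,3.7940) = 32.6183°; ψ = atan2(-4.4997,0.2056) = -87.3836°
θ_1 = β − ψ = 120.0019°
θ_3 = φ − θ_1 − θ_2 = -90.0001° (wrapped to (-180°,180°])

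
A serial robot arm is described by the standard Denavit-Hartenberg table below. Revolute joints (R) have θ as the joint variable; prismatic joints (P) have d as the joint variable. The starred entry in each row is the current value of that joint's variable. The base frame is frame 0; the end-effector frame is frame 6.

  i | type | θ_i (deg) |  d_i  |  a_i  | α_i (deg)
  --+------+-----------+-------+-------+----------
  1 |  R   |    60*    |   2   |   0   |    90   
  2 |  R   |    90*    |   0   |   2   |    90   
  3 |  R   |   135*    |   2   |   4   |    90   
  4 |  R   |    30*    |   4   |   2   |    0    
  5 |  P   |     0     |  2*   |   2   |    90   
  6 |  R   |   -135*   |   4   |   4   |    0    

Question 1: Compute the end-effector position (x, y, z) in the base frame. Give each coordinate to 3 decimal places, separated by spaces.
after link 1: o_1 = (0.0000, 0.0000, 2.0000)
after link 2: o_2 = (-0.0000, 0.0000, 4.0000)
after link 3: o_3 = (3.4495, 0.3178, 1.1716)
after link 4: o_4 = (7.4596, -0.8427, 2.7753)
after link 5: o_5 = (10.2450, -1.2962, 2.9647)
after link 6: o_6 = (5.7986, -4.3620, 1.2826)

5.799 -4.362 1.283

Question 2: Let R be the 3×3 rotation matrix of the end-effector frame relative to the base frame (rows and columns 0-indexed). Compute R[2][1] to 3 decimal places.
End-effector y-axis (col 1 of R) = (0.1188,0.3397,-0.9330)
R[2][1] = -0.9330

-0.933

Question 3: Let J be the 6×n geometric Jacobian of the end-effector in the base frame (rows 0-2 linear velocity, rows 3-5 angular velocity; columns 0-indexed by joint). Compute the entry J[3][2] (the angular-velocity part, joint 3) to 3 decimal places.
axis z_2 = (0.5000,0.8660,-0.0000); lever o_n−o_2 = (5.7986,-4.3620,-2.7174)
cross product → J_v[:, 2] = (-2.3534,1.3587,-7.2027)
J_ω[:, 2] = z_2
entry J[3][2] = 0.5000

0.500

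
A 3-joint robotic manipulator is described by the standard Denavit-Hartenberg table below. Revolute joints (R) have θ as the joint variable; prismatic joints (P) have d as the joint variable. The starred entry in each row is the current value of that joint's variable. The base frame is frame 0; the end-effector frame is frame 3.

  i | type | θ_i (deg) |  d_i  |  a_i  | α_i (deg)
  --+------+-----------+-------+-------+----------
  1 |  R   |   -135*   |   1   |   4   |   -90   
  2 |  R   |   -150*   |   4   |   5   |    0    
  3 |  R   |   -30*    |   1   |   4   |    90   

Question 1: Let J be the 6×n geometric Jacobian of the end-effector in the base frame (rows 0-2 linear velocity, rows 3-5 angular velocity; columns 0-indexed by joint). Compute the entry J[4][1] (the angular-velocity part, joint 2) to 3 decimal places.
-0.707

axis z_1 = (0.7071,-0.7071,0.0000); lever o_n−o_1 = (9.4258,2.3548,2.5000)
cross product → J_v[:, 1] = (-1.7678,-1.7678,8.3301)
J_ω[:, 1] = z_1
entry J[4][1] = -0.7071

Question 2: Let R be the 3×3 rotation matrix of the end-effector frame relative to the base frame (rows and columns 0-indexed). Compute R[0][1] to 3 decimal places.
0.707

End-effector y-axis (col 1 of R) = (0.7071,-0.7071,0.0000)
R[0][1] = 0.7071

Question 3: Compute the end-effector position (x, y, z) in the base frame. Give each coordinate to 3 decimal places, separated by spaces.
after link 1: o_1 = (-2.8284, -2.8284, 1.0000)
after link 2: o_2 = (3.0619, -2.5950, 3.5000)
after link 3: o_3 = (6.5974, -0.4737, 3.5000)

6.597 -0.474 3.500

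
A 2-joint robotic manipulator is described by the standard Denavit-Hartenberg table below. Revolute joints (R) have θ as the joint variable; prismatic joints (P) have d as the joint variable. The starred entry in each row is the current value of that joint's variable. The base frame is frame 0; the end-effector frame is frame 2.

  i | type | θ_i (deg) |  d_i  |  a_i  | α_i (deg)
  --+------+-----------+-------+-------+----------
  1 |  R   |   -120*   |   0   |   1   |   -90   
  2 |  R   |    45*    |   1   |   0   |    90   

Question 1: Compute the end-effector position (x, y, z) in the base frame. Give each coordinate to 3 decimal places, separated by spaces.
0.366 -1.366 0.000

after link 1: o_1 = (-0.5000, -0.8660, 0.0000)
after link 2: o_2 = (0.3660, -1.3660, 0.0000)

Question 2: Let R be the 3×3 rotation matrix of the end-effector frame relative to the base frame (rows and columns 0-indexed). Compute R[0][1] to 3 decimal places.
End-effector y-axis (col 1 of R) = (0.8660,-0.5000,0.0000)
R[0][1] = 0.8660

0.866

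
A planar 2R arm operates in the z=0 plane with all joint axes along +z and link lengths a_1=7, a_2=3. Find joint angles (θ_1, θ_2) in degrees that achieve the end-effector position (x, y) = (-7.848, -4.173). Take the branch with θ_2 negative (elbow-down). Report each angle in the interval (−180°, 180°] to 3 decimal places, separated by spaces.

-135.005 -59.992

cos θ_2 = (79.0050−7²−3²)/(2·7·3) = 0.5001; θ_2 = -59.9921° (elbow-down)
β = atan2(-4.1730,-7.8480) = -151.9992°; ψ = atan2(-2.5979,8.5004) = -16.9941°
θ_1 = β − ψ = -135.0050°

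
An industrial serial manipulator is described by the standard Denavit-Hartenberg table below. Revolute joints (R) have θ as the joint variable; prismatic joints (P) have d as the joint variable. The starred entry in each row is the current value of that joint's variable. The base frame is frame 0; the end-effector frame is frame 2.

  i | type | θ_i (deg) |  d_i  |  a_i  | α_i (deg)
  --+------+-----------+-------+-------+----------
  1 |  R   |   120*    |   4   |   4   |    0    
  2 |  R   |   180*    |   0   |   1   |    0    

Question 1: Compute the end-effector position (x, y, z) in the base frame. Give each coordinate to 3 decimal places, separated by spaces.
-1.500 2.598 4.000

after link 1: o_1 = (-2.0000, 3.4641, 4.0000)
after link 2: o_2 = (-1.5000, 2.5981, 4.0000)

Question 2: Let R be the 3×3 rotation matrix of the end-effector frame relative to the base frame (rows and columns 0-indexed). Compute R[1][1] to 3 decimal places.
End-effector y-axis (col 1 of R) = (0.8660,0.5000,0.0000)
R[1][1] = 0.5000

0.500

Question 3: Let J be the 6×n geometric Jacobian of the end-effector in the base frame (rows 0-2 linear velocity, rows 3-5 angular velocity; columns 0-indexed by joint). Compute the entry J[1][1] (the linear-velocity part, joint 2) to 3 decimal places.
axis z_1 = (0.0000,0.0000,1.0000); lever o_n−o_1 = (0.5000,-0.8660,0.0000)
cross product → J_v[:, 1] = (0.8660,0.5000,-0.0000)
J_ω[:, 1] = z_1
entry J[1][1] = 0.5000

0.500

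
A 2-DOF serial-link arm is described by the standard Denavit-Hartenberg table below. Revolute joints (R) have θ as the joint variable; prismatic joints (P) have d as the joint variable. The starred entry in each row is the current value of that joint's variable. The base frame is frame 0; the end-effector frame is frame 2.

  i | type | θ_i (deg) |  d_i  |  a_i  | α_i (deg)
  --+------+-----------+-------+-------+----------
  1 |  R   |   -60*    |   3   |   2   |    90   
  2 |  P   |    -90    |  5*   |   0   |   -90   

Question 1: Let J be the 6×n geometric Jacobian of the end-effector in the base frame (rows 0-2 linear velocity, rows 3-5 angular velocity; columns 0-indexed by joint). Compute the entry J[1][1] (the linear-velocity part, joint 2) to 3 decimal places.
prismatic axis z_1 = (-0.8660,-0.5000,0.0000)
J_v[:, 1] = z_1; J_ω[:, 1] = (0,0,0)
entry J[1][1] = -0.5000

-0.500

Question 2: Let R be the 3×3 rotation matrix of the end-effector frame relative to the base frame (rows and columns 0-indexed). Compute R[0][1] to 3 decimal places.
0.866

End-effector y-axis (col 1 of R) = (0.8660,0.5000,-0.0000)
R[0][1] = 0.8660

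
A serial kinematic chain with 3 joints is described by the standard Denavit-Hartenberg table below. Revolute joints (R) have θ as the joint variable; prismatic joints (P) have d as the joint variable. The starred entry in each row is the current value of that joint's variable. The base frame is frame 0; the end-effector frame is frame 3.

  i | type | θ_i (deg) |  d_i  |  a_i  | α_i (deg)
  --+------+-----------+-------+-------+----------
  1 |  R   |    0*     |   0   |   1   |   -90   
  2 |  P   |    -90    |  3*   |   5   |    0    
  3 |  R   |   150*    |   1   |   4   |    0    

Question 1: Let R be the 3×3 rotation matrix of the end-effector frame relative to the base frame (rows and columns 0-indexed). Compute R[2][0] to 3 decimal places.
End-effector x-axis (col 0 of R) = (0.5000,0.0000,-0.8660)
R[2][0] = -0.8660

-0.866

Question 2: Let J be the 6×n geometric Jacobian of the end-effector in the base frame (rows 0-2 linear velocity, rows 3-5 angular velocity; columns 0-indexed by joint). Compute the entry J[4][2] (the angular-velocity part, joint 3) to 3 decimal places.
1.000

axis z_2 = (0.0000,1.0000,0.0000); lever o_n−o_2 = (2.0000,1.0000,-3.4641)
cross product → J_v[:, 2] = (-3.4641,0.0000,-2.0000)
J_ω[:, 2] = z_2
entry J[4][2] = 1.0000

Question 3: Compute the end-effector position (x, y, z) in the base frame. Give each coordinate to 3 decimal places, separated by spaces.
3.000 4.000 1.536

after link 1: o_1 = (1.0000, 0.0000, 0.0000)
after link 2: o_2 = (1.0000, 3.0000, 5.0000)
after link 3: o_3 = (3.0000, 4.0000, 1.5359)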